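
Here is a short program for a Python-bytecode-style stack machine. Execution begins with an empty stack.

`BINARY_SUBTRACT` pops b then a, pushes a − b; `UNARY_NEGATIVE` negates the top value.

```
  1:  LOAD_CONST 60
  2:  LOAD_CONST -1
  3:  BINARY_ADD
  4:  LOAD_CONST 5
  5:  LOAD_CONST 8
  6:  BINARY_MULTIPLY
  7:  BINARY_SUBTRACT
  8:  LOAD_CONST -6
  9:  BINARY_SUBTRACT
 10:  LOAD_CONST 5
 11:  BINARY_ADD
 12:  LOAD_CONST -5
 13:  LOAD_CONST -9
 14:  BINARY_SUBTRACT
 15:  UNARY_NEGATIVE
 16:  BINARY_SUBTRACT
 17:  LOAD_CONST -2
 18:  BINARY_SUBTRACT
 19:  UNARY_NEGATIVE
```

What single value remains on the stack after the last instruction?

-36

LOAD_CONST 60   → [60]
LOAD_CONST -1   → [60, -1]
BINARY_ADD      → [59]
LOAD_CONST 5    → [59, 5]
LOAD_CONST 8    → [59, 5, 8]
BINARY_MULTIPLY → [59, 40]
BINARY_SUBTRACT → [19]
LOAD_CONST -6   → [19, -6]
BINARY_SUBTRACT → [25]
LOAD_CONST 5    → [25, 5]
BINARY_ADD      → [30]
LOAD_CONST -5   → [30, -5]
LOAD_CONST -9   → [30, -5, -9]
BINARY_SUBTRACT → [30, 4]
UNARY_NEGATIVE  → [30, -4]
BINARY_SUBTRACT → [34]
LOAD_CONST -2   → [34, -2]
BINARY_SUBTRACT → [36]
UNARY_NEGATIVE  → [-36]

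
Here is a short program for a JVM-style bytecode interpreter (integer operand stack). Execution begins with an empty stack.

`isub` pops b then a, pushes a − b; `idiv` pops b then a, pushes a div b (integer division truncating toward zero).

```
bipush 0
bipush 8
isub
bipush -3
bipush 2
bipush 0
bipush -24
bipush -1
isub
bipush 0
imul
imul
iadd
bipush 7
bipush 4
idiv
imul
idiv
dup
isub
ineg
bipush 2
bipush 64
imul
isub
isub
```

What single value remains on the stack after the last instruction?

bipush 0   : 0
bipush 8   : 0 8
isub       : -8
bipush -3  : -8 -3
bipush 2   : -8 -3 2
bipush 0   : -8 -3 2 0
bipush -24 : -8 -3 2 0 -24
bipush -1  : -8 -3 2 0 -24 -1
isub       : -8 -3 2 0 -23
bipush 0   : -8 -3 2 0 -23 0
imul       : -8 -3 2 0 0
imul       : -8 -3 2 0
iadd       : -8 -3 2
bipush 7   : -8 -3 2 7
bipush 4   : -8 -3 2 7 4
idiv       : -8 -3 2 1
imul       : -8 -3 2
idiv       : -8 -1
dup        : -8 -1 -1
isub       : -8 0
ineg       : -8 0
bipush 2   : -8 0 2
bipush 64  : -8 0 2 64
imul       : -8 0 128
isub       : -8 -128
isub       : 120

120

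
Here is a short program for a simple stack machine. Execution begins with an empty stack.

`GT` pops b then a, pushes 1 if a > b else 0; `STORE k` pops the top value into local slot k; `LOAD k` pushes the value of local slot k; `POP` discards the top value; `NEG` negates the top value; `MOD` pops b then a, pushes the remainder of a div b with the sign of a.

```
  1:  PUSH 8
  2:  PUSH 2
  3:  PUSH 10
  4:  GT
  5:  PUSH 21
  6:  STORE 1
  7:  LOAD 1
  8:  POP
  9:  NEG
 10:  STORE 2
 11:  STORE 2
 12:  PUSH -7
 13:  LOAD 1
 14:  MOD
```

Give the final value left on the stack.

PUSH 8  -> [8]
PUSH 2  -> [8, 2]
PUSH 10 -> [8, 2, 10]
GT      -> [8, 0]
PUSH 21 -> [8, 0, 21]
STORE 1 -> [8, 0]
LOAD 1  -> [8, 0, 21]
POP     -> [8, 0]
NEG     -> [8, 0]
STORE 2 -> [8]
STORE 2 -> []
PUSH -7 -> [-7]
LOAD 1  -> [-7, 21]
MOD     -> [-7]

-7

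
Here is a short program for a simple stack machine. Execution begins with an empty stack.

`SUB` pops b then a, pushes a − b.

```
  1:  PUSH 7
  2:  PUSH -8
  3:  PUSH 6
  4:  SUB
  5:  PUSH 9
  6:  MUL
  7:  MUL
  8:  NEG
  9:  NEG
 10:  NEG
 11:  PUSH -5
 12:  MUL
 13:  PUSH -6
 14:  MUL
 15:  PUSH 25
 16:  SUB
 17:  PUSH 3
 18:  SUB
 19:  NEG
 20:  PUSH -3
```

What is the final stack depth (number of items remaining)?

2

PUSH 7   [7]
PUSH -8  [7, -8]
PUSH 6   [7, -8, 6]
SUB      [7, -14]
PUSH 9   [7, -14, 9]
MUL      [7, -126]
MUL      [-882]
NEG      [882]
NEG      [-882]
NEG      [882]
PUSH -5  [882, -5]
MUL      [-4410]
PUSH -6  [-4410, -6]
MUL      [26460]
PUSH 25  [26460, 25]
SUB      [26435]
PUSH 3   [26435, 3]
SUB      [26432]
NEG      [-26432]
PUSH -3  [-26432, -3]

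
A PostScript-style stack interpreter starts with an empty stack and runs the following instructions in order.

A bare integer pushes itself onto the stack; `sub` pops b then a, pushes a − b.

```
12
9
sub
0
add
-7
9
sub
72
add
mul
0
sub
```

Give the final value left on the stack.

168

12  → [12]
9   → [12, 9]
sub → [3]
0   → [3, 0]
add → [3]
-7  → [3, -7]
9   → [3, -7, 9]
sub → [3, -16]
72  → [3, -16, 72]
add → [3, 56]
mul → [168]
0   → [168, 0]
sub → [168]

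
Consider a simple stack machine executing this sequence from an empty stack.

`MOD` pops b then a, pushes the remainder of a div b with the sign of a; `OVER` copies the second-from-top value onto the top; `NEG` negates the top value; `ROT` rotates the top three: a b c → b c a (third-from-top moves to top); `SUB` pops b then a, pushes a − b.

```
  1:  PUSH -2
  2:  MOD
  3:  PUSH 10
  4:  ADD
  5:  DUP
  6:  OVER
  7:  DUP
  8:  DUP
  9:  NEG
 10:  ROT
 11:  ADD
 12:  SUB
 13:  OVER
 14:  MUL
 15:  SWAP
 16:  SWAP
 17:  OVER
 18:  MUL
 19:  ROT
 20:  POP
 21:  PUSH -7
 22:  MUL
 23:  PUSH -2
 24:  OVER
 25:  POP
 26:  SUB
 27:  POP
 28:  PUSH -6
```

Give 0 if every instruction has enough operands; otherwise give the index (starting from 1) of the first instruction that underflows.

PUSH -2 → -2
MOD  — needs 2 operands, stack has 1 → underflow

2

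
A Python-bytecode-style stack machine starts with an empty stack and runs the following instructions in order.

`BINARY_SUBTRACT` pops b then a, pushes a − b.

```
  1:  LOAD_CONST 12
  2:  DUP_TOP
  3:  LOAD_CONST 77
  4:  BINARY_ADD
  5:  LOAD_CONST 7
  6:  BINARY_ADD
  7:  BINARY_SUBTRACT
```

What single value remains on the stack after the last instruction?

-84

LOAD_CONST 12   → 12
DUP_TOP         → 12 12
LOAD_CONST 77   → 12 12 77
BINARY_ADD      → 12 89
LOAD_CONST 7    → 12 89 7
BINARY_ADD      → 12 96
BINARY_SUBTRACT → -84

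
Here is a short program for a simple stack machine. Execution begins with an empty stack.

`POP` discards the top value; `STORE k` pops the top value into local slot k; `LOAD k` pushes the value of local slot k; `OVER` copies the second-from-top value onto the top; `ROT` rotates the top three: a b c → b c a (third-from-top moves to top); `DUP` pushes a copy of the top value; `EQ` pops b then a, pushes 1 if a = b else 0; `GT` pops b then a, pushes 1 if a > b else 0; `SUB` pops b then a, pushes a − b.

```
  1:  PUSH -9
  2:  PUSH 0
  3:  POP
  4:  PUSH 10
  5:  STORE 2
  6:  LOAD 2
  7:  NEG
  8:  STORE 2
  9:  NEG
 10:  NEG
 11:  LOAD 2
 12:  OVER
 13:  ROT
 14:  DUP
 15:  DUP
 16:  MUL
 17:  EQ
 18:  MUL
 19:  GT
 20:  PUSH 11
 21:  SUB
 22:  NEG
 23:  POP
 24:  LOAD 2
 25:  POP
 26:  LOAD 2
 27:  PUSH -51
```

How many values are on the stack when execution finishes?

2

PUSH -9   [-9]
PUSH 0    [-9, 0]
POP       [-9]
PUSH 10   [-9, 10]
STORE 2   [-9]
LOAD 2    [-9, 10]
NEG       [-9, -10]
STORE 2   [-9]
NEG       [9]
NEG       [-9]
LOAD 2    [-9, -10]
OVER      [-9, -10, -9]
ROT       [-10, -9, -9]
DUP       [-10, -9, -9, -9]
DUP       [-10, -9, -9, -9, -9]
MUL       [-10, -9, -9, 81]
EQ        [-10, -9, 0]
MUL       [-10, 0]
GT        [0]
PUSH 11   [0, 11]
SUB       [-11]
NEG       [11]
POP       []
LOAD 2    [-10]
POP       []
LOAD 2    [-10]
PUSH -51  [-10, -51]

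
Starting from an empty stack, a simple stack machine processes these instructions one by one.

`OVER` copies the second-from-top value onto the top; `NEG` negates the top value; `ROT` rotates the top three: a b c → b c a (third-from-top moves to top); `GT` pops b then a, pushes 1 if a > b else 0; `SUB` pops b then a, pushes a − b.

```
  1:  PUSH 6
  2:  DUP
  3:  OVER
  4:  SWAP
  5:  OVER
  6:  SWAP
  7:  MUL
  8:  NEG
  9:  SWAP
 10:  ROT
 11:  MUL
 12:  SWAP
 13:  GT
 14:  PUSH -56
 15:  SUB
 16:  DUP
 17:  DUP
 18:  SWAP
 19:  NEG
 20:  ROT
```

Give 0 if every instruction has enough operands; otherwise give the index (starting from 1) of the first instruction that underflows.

PUSH 6   : 6
DUP      : 6 6
OVER     : 6 6 6
SWAP     : 6 6 6
OVER     : 6 6 6 6
SWAP     : 6 6 6 6
MUL      : 6 6 36
NEG      : 6 6 -36
SWAP     : 6 -36 6
ROT      : -36 6 6
MUL      : -36 36
SWAP     : 36 -36
GT       : 1
PUSH -56 : 1 -56
SUB      : 57
DUP      : 57 57
DUP      : 57 57 57
SWAP     : 57 57 57
NEG      : 57 57 -57
ROT      : 57 -57 57

0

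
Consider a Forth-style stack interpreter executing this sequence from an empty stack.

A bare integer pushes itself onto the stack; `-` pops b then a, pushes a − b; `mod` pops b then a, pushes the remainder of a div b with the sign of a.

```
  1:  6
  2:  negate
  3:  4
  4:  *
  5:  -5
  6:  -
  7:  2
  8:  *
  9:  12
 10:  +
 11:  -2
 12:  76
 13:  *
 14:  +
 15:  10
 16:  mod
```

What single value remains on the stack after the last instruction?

-8

6       [6]
negate  [-6]
4       [-6, 4]
*       [-24]
-5      [-24, -5]
-       [-19]
2       [-19, 2]
*       [-38]
12      [-38, 12]
+       [-26]
-2      [-26, -2]
76      [-26, -2, 76]
*       [-26, -152]
+       [-178]
10      [-178, 10]
mod     [-8]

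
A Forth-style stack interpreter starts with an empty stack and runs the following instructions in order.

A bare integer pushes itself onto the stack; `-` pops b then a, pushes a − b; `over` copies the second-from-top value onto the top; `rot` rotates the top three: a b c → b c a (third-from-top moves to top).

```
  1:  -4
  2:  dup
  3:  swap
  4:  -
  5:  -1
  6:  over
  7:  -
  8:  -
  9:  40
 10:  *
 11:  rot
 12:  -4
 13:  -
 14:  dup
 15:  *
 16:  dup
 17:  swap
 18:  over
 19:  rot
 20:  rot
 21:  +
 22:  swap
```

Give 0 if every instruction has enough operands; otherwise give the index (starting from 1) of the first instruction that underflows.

11

-4   -> -4
dup  -> -4 -4
swap -> -4 -4
-    -> 0
-1   -> 0 -1
over -> 0 -1 0
-    -> 0 -1
-    -> 1
40   -> 1 40
*    -> 40
rot  — needs 3 operands, stack has 1 → underflow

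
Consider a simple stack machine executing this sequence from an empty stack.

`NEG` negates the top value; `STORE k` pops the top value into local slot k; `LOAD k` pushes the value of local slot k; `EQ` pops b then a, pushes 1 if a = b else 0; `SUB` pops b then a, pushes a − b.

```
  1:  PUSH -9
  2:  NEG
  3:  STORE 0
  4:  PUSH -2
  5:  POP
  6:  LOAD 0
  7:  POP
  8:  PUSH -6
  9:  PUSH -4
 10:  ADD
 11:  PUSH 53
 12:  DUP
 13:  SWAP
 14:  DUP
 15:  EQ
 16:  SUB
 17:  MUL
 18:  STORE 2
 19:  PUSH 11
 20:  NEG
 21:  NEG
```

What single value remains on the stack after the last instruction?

PUSH -9 -> -9
NEG     -> 9
STORE 0 -> (empty)
PUSH -2 -> -2
POP     -> (empty)
LOAD 0  -> 9
POP     -> (empty)
PUSH -6 -> -6
PUSH -4 -> -6 -4
ADD     -> -10
PUSH 53 -> -10 53
DUP     -> -10 53 53
SWAP    -> -10 53 53
DUP     -> -10 53 53 53
EQ      -> -10 53 1
SUB     -> -10 52
MUL     -> -520
STORE 2 -> (empty)
PUSH 11 -> 11
NEG     -> -11
NEG     -> 11

11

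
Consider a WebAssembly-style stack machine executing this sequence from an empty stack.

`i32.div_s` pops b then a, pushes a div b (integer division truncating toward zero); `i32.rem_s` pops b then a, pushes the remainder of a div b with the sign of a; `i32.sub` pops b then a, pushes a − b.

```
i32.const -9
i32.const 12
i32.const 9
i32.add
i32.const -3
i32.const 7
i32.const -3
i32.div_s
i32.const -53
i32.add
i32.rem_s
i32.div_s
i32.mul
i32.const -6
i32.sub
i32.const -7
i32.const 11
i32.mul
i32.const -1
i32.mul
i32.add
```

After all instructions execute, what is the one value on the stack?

i32.const -9  → [-9]
i32.const 12  → [-9, 12]
i32.const 9   → [-9, 12, 9]
i32.add       → [-9, 21]
i32.const -3  → [-9, 21, -3]
i32.const 7   → [-9, 21, -3, 7]
i32.const -3  → [-9, 21, -3, 7, -3]
i32.div_s     → [-9, 21, -3, -2]
i32.const -53 → [-9, 21, -3, -2, -53]
i32.add       → [-9, 21, -3, -55]
i32.rem_s     → [-9, 21, -3]
i32.div_s     → [-9, -7]
i32.mul       → [63]
i32.const -6  → [63, -6]
i32.sub       → [69]
i32.const -7  → [69, -7]
i32.const 11  → [69, -7, 11]
i32.mul       → [69, -77]
i32.const -1  → [69, -77, -1]
i32.mul       → [69, 77]
i32.add       → [146]

146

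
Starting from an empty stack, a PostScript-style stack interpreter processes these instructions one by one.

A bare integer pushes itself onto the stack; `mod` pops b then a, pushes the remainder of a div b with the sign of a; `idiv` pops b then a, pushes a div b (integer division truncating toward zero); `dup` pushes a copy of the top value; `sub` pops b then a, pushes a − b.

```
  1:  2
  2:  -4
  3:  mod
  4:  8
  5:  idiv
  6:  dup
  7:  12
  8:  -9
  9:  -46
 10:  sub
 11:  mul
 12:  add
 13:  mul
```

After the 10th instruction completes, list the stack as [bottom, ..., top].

2    : 2
-4   : 2 -4
mod  : 2
8    : 2 8
idiv : 0
dup  : 0 0
12   : 0 0 12
-9   : 0 0 12 -9
-46  : 0 0 12 -9 -46
sub  : 0 0 12 37

[0, 0, 12, 37]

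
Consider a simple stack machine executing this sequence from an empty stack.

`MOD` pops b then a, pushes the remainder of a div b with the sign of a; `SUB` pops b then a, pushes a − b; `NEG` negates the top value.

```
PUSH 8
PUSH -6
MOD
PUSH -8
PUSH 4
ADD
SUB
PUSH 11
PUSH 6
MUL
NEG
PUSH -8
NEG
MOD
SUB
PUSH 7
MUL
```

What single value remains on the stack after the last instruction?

PUSH 8  → 8
PUSH -6 → 8 -6
MOD     → 2
PUSH -8 → 2 -8
PUSH 4  → 2 -8 4
ADD     → 2 -4
SUB     → 6
PUSH 11 → 6 11
PUSH 6  → 6 11 6
MUL     → 6 66
NEG     → 6 -66
PUSH -8 → 6 -66 -8
NEG     → 6 -66 8
MOD     → 6 -2
SUB     → 8
PUSH 7  → 8 7
MUL     → 56

56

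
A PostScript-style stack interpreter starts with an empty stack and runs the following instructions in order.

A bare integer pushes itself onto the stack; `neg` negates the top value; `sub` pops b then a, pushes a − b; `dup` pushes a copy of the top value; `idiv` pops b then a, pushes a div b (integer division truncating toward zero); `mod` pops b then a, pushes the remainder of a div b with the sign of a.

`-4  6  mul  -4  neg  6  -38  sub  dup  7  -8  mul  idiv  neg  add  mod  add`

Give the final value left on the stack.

-20

-4   : -4
6    : -4 6
mul  : -24
-4   : -24 -4
neg  : -24 4
6    : -24 4 6
-38  : -24 4 6 -38
sub  : -24 4 44
dup  : -24 4 44 44
7    : -24 4 44 44 7
-8   : -24 4 44 44 7 -8
mul  : -24 4 44 44 -56
idiv : -24 4 44 0
neg  : -24 4 44 0
add  : -24 4 44
mod  : -24 4
add  : -20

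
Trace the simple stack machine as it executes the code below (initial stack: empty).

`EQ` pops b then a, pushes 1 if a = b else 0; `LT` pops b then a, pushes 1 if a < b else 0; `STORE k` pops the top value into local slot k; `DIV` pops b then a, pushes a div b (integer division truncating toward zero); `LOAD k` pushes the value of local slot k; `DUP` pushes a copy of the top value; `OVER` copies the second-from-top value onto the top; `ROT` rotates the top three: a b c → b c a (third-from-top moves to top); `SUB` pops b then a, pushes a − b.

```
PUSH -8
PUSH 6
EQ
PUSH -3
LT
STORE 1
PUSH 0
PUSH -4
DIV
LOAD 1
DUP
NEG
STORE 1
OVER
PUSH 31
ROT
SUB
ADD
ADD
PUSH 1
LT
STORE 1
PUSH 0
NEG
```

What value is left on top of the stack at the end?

0

PUSH -8 : -8
PUSH 6  : -8 6
EQ      : 0
PUSH -3 : 0 -3
LT      : 0
STORE 1 : (empty)
PUSH 0  : 0
PUSH -4 : 0 -4
DIV     : 0
LOAD 1  : 0 0
DUP     : 0 0 0
NEG     : 0 0 0
STORE 1 : 0 0
OVER    : 0 0 0
PUSH 31 : 0 0 0 31
ROT     : 0 0 31 0
SUB     : 0 0 31
ADD     : 0 31
ADD     : 31
PUSH 1  : 31 1
LT      : 0
STORE 1 : (empty)
PUSH 0  : 0
NEG     : 0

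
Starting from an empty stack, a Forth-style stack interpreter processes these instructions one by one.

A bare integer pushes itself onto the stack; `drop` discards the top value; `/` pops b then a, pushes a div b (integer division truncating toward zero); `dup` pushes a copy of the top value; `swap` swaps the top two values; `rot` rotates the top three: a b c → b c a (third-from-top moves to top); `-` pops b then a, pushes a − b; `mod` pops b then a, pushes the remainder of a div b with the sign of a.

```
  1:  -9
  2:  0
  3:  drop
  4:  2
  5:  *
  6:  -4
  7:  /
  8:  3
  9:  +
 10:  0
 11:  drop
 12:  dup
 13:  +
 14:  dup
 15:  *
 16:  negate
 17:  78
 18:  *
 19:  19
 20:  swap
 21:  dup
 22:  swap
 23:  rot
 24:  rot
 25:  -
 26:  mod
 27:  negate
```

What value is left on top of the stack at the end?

15288

-9     : -9
0      : -9 0
drop   : -9
2      : -9 2
*      : -18
-4     : -18 -4
/      : 4
3      : 4 3
+      : 7
0      : 7 0
drop   : 7
dup    : 7 7
+      : 14
dup    : 14 14
*      : 196
negate : -196
78     : -196 78
*      : -15288
19     : -15288 19
swap   : 19 -15288
dup    : 19 -15288 -15288
swap   : 19 -15288 -15288
rot    : -15288 -15288 19
rot    : -15288 19 -15288
-      : -15288 15307
mod    : -15288
negate : 15288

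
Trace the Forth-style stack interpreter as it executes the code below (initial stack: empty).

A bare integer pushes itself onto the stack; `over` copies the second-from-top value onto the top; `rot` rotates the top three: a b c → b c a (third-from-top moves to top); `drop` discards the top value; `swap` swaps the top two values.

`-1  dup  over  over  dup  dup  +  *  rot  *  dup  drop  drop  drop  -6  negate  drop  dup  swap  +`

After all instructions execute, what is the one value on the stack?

-1     -> [-1]
dup    -> [-1, -1]
over   -> [-1, -1, -1]
over   -> [-1, -1, -1, -1]
dup    -> [-1, -1, -1, -1, -1]
dup    -> [-1, -1, -1, -1, -1, -1]
+      -> [-1, -1, -1, -1, -2]
*      -> [-1, -1, -1, 2]
rot    -> [-1, -1, 2, -1]
*      -> [-1, -1, -2]
dup    -> [-1, -1, -2, -2]
drop   -> [-1, -1, -2]
drop   -> [-1, -1]
drop   -> [-1]
-6     -> [-1, -6]
negate -> [-1, 6]
drop   -> [-1]
dup    -> [-1, -1]
swap   -> [-1, -1]
+      -> [-2]

-2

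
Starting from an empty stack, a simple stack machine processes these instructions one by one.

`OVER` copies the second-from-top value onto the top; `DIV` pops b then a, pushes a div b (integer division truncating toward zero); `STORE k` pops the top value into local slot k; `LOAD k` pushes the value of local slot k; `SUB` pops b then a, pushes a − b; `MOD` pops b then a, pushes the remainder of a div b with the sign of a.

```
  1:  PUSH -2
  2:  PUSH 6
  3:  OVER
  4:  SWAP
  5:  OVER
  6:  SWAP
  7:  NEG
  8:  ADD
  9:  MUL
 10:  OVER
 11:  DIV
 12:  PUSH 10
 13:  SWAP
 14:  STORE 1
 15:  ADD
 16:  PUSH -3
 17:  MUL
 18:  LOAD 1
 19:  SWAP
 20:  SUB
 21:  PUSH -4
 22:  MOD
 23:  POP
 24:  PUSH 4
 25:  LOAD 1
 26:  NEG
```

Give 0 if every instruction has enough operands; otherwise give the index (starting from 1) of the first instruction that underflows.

0

PUSH -2  -2
PUSH 6   -2 6
OVER     -2 6 -2
SWAP     -2 -2 6
OVER     -2 -2 6 -2
SWAP     -2 -2 -2 6
NEG      -2 -2 -2 -6
ADD      -2 -2 -8
MUL      -2 16
OVER     -2 16 -2
DIV      -2 -8
PUSH 10  -2 -8 10
SWAP     -2 10 -8
STORE 1  -2 10
ADD      8
PUSH -3  8 -3
MUL      -24
LOAD 1   -24 -8
SWAP     -8 -24
SUB      16
PUSH -4  16 -4
MOD      0
POP      (empty)
PUSH 4   4
LOAD 1   4 -8
NEG      4 8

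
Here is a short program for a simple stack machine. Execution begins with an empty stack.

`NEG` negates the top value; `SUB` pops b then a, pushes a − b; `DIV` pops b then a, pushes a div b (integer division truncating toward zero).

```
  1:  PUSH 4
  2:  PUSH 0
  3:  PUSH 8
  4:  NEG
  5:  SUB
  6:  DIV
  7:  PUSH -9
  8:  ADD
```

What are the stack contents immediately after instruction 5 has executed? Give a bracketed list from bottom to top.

PUSH 4 → 4
PUSH 0 → 4 0
PUSH 8 → 4 0 8
NEG    → 4 0 -8
SUB    → 4 8

[4, 8]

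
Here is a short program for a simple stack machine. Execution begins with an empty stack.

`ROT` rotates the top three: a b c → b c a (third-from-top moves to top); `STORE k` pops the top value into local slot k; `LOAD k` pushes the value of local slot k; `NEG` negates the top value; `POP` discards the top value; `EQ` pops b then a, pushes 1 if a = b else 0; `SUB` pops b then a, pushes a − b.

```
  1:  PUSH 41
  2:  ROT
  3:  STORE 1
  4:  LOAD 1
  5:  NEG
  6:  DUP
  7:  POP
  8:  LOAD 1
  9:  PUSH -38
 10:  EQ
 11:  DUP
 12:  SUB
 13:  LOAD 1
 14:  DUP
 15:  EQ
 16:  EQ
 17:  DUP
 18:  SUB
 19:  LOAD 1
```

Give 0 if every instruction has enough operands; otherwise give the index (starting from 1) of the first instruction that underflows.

2

PUSH 41 -> 41
ROT  — needs 3 operands, stack has 1 → underflow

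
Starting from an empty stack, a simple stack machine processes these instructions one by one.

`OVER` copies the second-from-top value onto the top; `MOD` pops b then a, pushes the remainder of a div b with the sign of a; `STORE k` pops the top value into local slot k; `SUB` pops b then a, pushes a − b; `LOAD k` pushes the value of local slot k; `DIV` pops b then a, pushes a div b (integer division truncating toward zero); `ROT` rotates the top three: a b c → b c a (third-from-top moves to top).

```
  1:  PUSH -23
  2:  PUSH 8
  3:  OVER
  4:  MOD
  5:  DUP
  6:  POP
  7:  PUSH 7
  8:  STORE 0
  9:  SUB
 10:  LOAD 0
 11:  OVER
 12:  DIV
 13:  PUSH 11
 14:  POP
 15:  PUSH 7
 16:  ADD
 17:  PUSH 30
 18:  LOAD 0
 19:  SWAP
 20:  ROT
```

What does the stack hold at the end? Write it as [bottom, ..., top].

PUSH -23 : -23
PUSH 8   : -23 8
OVER     : -23 8 -23
MOD      : -23 8
DUP      : -23 8 8
POP      : -23 8
PUSH 7   : -23 8 7
STORE 0  : -23 8
SUB      : -31
LOAD 0   : -31 7
OVER     : -31 7 -31
DIV      : -31 0
PUSH 11  : -31 0 11
POP      : -31 0
PUSH 7   : -31 0 7
ADD      : -31 7
PUSH 30  : -31 7 30
LOAD 0   : -31 7 30 7
SWAP     : -31 7 7 30
ROT      : -31 7 30 7

[-31, 7, 30, 7]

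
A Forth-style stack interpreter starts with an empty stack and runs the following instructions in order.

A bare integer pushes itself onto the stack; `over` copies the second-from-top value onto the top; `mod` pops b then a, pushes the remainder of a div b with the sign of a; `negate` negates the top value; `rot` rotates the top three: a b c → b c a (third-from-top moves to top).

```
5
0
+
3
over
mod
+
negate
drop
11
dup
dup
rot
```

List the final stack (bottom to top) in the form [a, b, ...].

5      : [5]
0      : [5, 0]
+      : [5]
3      : [5, 3]
over   : [5, 3, 5]
mod    : [5, 3]
+      : [8]
negate : [-8]
drop   : []
11     : [11]
dup    : [11, 11]
dup    : [11, 11, 11]
rot    : [11, 11, 11]

[11, 11, 11]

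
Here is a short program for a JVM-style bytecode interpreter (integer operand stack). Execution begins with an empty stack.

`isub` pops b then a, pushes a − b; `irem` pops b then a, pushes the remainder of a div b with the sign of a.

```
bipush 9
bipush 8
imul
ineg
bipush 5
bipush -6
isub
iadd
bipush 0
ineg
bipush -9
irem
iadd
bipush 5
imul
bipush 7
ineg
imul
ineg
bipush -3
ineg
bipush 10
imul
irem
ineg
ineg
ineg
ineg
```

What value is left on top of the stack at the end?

bipush 9  → 9
bipush 8  → 9 8
imul      → 72
ineg      → -72
bipush 5  → -72 5
bipush -6 → -72 5 -6
isub      → -72 11
iadd      → -61
bipush 0  → -61 0
ineg      → -61 0
bipush -9 → -61 0 -9
irem      → -61 0
iadd      → -61
bipush 5  → -61 5
imul      → -305
bipush 7  → -305 7
ineg      → -305 -7
imul      → 2135
ineg      → -2135
bipush -3 → -2135 -3
ineg      → -2135 3
bipush 10 → -2135 3 10
imul      → -2135 30
irem      → -5
ineg      → 5
ineg      → -5
ineg      → 5
ineg      → -5

-5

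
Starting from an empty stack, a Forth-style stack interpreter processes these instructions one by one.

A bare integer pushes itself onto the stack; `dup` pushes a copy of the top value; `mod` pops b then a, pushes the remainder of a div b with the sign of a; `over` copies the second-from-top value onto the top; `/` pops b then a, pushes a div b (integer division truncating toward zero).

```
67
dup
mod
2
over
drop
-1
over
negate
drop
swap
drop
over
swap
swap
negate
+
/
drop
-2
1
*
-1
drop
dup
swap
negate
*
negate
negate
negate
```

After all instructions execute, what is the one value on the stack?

67      [67]
dup     [67, 67]
mod     [0]
2       [0, 2]
over    [0, 2, 0]
drop    [0, 2]
-1      [0, 2, -1]
over    [0, 2, -1, 2]
negate  [0, 2, -1, -2]
drop    [0, 2, -1]
swap    [0, -1, 2]
drop    [0, -1]
over    [0, -1, 0]
swap    [0, 0, -1]
swap    [0, -1, 0]
negate  [0, -1, 0]
+       [0, -1]
/       [0]
drop    []
-2      [-2]
1       [-2, 1]
*       [-2]
-1      [-2, -1]
drop    [-2]
dup     [-2, -2]
swap    [-2, -2]
negate  [-2, 2]
*       [-4]
negate  [4]
negate  [-4]
negate  [4]

4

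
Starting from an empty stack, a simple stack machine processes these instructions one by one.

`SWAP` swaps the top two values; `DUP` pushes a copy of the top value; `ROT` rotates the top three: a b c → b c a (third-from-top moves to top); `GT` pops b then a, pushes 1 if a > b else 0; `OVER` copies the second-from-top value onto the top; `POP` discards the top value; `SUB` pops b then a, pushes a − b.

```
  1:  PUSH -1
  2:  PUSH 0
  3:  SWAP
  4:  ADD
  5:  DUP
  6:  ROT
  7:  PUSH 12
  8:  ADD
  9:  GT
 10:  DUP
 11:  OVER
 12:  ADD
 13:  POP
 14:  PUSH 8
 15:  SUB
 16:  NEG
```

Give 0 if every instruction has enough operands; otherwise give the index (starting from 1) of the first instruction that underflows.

PUSH -1 -> -1
PUSH 0  -> -1 0
SWAP    -> 0 -1
ADD     -> -1
DUP     -> -1 -1
ROT  — needs 3 operands, stack has 2 → underflow

6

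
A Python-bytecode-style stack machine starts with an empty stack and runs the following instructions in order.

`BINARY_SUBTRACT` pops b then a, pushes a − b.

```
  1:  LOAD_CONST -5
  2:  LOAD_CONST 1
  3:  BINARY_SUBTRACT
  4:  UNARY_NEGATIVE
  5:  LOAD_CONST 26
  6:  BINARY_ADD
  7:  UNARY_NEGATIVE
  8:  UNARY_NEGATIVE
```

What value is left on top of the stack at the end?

32

LOAD_CONST -5   → [-5]
LOAD_CONST 1    → [-5, 1]
BINARY_SUBTRACT → [-6]
UNARY_NEGATIVE  → [6]
LOAD_CONST 26   → [6, 26]
BINARY_ADD      → [32]
UNARY_NEGATIVE  → [-32]
UNARY_NEGATIVE  → [32]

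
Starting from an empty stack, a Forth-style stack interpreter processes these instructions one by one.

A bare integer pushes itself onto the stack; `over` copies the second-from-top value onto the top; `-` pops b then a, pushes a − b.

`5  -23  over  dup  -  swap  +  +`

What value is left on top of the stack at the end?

5    → 5
-23  → 5 -23
over → 5 -23 5
dup  → 5 -23 5 5
-    → 5 -23 0
swap → 5 0 -23
+    → 5 -23
+    → -18

-18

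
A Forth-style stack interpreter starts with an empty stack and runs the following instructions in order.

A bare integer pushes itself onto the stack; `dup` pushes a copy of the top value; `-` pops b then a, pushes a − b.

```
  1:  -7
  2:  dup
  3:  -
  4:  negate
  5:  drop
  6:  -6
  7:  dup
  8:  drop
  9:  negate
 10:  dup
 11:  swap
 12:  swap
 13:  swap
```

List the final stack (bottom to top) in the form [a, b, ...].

-7     → [-7]
dup    → [-7, -7]
-      → [0]
negate → [0]
drop   → []
-6     → [-6]
dup    → [-6, -6]
drop   → [-6]
negate → [6]
dup    → [6, 6]
swap   → [6, 6]
swap   → [6, 6]
swap   → [6, 6]

[6, 6]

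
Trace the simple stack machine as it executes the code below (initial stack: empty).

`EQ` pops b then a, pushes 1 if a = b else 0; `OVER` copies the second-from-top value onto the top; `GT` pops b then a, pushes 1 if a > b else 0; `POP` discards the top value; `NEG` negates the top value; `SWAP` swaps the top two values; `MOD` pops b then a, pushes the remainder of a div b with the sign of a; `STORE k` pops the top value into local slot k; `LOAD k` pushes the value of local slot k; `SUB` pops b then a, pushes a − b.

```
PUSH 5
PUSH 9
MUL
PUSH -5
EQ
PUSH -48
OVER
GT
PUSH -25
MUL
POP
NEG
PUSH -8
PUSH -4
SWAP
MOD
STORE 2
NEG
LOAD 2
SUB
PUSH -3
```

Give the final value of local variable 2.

-4

PUSH 5   -> [5]
PUSH 9   -> [5, 9]
MUL      -> [45]
PUSH -5  -> [45, -5]
EQ       -> [0]
PUSH -48 -> [0, -48]
OVER     -> [0, -48, 0]
GT       -> [0, 0]
PUSH -25 -> [0, 0, -25]
MUL      -> [0, 0]
POP      -> [0]
NEG      -> [0]
PUSH -8  -> [0, -8]
PUSH -4  -> [0, -8, -4]
SWAP     -> [0, -4, -8]
MOD      -> [0, -4]
STORE 2  -> [0]
NEG      -> [0]
LOAD 2   -> [0, -4]
SUB      -> [4]
PUSH -3  -> [4, -3]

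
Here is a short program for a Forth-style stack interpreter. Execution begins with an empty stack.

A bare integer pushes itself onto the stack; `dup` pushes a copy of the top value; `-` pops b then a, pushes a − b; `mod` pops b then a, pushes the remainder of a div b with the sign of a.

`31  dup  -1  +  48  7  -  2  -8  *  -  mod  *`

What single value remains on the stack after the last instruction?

31  : [31]
dup : [31, 31]
-1  : [31, 31, -1]
+   : [31, 30]
48  : [31, 30, 48]
7   : [31, 30, 48, 7]
-   : [31, 30, 41]
2   : [31, 30, 41, 2]
-8  : [31, 30, 41, 2, -8]
*   : [31, 30, 41, -16]
-   : [31, 30, 57]
mod : [31, 30]
*   : [930]

930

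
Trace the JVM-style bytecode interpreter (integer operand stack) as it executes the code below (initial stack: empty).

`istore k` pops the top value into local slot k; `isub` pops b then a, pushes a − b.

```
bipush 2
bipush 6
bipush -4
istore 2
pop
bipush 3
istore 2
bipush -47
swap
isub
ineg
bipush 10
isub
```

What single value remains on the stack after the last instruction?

bipush 2   → 2
bipush 6   → 2 6
bipush -4  → 2 6 -4
istore 2   → 2 6
pop        → 2
bipush 3   → 2 3
istore 2   → 2
bipush -47 → 2 -47
swap       → -47 2
isub       → -49
ineg       → 49
bipush 10  → 49 10
isub       → 39

39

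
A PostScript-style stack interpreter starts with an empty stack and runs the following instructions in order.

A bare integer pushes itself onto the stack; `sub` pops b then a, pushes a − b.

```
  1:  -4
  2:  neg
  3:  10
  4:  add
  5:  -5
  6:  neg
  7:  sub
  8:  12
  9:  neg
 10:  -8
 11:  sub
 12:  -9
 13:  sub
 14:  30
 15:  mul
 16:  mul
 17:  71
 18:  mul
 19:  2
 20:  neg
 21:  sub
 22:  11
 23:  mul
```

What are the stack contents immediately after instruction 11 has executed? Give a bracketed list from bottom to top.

[9, -4]

-4  → -4
neg → 4
10  → 4 10
add → 14
-5  → 14 -5
neg → 14 5
sub → 9
12  → 9 12
neg → 9 -12
-8  → 9 -12 -8
sub → 9 -4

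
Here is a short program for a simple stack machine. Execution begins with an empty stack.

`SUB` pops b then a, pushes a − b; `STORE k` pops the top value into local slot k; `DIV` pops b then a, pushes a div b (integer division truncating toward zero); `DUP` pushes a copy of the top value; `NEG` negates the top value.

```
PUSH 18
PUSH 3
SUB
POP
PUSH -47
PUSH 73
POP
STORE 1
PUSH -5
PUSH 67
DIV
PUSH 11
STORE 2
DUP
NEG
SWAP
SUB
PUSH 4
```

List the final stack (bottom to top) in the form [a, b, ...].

PUSH 18   18
PUSH 3    18 3
SUB       15
POP       (empty)
PUSH -47  -47
PUSH 73   -47 73
POP       -47
STORE 1   (empty)
PUSH -5   -5
PUSH 67   -5 67
DIV       0
PUSH 11   0 11
STORE 2   0
DUP       0 0
NEG       0 0
SWAP      0 0
SUB       0
PUSH 4    0 4

[0, 4]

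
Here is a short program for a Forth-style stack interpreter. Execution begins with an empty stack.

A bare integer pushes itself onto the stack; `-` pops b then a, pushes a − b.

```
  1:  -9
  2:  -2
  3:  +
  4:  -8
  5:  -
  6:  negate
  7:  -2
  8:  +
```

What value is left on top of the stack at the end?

1

-9     : [-9]
-2     : [-9, -2]
+      : [-11]
-8     : [-11, -8]
-      : [-3]
negate : [3]
-2     : [3, -2]
+      : [1]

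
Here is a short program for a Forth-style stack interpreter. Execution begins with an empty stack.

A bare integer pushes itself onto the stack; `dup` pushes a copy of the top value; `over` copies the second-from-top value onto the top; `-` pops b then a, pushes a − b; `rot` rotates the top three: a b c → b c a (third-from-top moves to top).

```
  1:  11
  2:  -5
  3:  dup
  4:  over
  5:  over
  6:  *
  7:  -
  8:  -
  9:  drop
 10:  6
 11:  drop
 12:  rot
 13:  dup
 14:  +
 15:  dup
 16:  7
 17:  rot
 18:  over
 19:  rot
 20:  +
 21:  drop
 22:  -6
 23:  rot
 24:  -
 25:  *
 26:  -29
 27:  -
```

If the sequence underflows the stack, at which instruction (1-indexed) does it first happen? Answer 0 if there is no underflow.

11   : [11]
-5   : [11, -5]
dup  : [11, -5, -5]
over : [11, -5, -5, -5]
over : [11, -5, -5, -5, -5]
*    : [11, -5, -5, 25]
-    : [11, -5, -30]
-    : [11, 25]
drop : [11]
6    : [11, 6]
drop : [11]
rot  — needs 3 operands, stack has 1 → underflow

12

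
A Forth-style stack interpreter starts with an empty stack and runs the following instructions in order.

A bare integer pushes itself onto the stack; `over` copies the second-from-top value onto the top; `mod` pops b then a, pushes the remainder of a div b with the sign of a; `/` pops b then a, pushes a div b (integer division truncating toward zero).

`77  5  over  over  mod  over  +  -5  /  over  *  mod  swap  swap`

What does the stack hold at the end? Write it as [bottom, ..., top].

[77, 0]

77    77
5     77 5
over  77 5 77
over  77 5 77 5
mod   77 5 2
over  77 5 2 5
+     77 5 7
-5    77 5 7 -5
/     77 5 -1
over  77 5 -1 5
*     77 5 -5
mod   77 0
swap  0 77
swap  77 0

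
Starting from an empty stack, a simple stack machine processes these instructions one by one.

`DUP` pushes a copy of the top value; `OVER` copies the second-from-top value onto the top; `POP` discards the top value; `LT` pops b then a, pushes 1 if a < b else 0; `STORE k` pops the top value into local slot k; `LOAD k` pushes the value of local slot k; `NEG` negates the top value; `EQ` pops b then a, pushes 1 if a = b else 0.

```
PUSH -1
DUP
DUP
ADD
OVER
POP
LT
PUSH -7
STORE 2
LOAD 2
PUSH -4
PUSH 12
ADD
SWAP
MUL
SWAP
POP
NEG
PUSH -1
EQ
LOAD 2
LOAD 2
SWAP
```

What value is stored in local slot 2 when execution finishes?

-7

PUSH -1  [-1]
DUP      [-1, -1]
DUP      [-1, -1, -1]
ADD      [-1, -2]
OVER     [-1, -2, -1]
POP      [-1, -2]
LT       [0]
PUSH -7  [0, -7]
STORE 2  [0]
LOAD 2   [0, -7]
PUSH -4  [0, -7, -4]
PUSH 12  [0, -7, -4, 12]
ADD      [0, -7, 8]
SWAP     [0, 8, -7]
MUL      [0, -56]
SWAP     [-56, 0]
POP      [-56]
NEG      [56]
PUSH -1  [56, -1]
EQ       [0]
LOAD 2   [0, -7]
LOAD 2   [0, -7, -7]
SWAP     [0, -7, -7]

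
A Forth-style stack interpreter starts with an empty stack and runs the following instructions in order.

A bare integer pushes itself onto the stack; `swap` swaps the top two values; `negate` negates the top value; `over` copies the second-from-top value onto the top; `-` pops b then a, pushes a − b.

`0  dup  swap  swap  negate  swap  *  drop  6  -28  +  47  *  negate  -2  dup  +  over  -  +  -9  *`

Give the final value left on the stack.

0       0
dup     0 0
swap    0 0
swap    0 0
negate  0 0
swap    0 0
*       0
drop    (empty)
6       6
-28     6 -28
+       -22
47      -22 47
*       -1034
negate  1034
-2      1034 -2
dup     1034 -2 -2
+       1034 -4
over    1034 -4 1034
-       1034 -1038
+       -4
-9      -4 -9
*       36

36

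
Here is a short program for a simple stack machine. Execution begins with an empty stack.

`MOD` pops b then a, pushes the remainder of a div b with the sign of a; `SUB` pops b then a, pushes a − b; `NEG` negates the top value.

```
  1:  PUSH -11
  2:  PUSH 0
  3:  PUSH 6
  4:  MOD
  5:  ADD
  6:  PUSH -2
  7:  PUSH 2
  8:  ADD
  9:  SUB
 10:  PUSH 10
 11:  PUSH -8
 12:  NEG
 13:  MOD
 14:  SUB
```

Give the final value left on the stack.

-13

PUSH -11 → [-11]
PUSH 0   → [-11, 0]
PUSH 6   → [-11, 0, 6]
MOD      → [-11, 0]
ADD      → [-11]
PUSH -2  → [-11, -2]
PUSH 2   → [-11, -2, 2]
ADD      → [-11, 0]
SUB      → [-11]
PUSH 10  → [-11, 10]
PUSH -8  → [-11, 10, -8]
NEG      → [-11, 10, 8]
MOD      → [-11, 2]
SUB      → [-13]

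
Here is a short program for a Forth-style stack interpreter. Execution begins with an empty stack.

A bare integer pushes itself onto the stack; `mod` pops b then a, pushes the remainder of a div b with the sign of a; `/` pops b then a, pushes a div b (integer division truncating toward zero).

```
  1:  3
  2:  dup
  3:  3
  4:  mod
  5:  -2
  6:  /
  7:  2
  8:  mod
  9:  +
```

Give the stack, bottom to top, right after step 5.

3   : 3
dup : 3 3
3   : 3 3 3
mod : 3 0
-2  : 3 0 -2

[3, 0, -2]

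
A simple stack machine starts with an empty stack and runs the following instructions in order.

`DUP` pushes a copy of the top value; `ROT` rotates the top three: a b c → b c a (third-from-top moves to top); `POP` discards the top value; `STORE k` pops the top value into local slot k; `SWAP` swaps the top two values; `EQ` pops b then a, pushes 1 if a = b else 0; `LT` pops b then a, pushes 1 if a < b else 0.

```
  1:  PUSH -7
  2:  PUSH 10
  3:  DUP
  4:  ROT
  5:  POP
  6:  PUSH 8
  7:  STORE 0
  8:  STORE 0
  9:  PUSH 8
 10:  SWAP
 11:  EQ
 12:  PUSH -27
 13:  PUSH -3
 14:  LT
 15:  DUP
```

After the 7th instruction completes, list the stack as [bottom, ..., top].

[10, 10]

PUSH -7 : -7
PUSH 10 : -7 10
DUP     : -7 10 10
ROT     : 10 10 -7
POP     : 10 10
PUSH 8  : 10 10 8
STORE 0 : 10 10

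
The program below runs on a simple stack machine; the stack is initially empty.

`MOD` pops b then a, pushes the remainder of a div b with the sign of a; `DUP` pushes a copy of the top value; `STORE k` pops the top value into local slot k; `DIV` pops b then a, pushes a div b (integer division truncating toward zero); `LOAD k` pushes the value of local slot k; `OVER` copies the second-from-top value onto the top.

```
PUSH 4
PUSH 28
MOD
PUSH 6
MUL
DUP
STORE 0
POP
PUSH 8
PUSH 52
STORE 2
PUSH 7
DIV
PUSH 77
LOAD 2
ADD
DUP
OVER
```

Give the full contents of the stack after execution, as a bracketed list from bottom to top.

[1, 129, 129, 129]

PUSH 4  : 4
PUSH 28 : 4 28
MOD     : 4
PUSH 6  : 4 6
MUL     : 24
DUP     : 24 24
STORE 0 : 24
POP     : (empty)
PUSH 8  : 8
PUSH 52 : 8 52
STORE 2 : 8
PUSH 7  : 8 7
DIV     : 1
PUSH 77 : 1 77
LOAD 2  : 1 77 52
ADD     : 1 129
DUP     : 1 129 129
OVER    : 1 129 129 129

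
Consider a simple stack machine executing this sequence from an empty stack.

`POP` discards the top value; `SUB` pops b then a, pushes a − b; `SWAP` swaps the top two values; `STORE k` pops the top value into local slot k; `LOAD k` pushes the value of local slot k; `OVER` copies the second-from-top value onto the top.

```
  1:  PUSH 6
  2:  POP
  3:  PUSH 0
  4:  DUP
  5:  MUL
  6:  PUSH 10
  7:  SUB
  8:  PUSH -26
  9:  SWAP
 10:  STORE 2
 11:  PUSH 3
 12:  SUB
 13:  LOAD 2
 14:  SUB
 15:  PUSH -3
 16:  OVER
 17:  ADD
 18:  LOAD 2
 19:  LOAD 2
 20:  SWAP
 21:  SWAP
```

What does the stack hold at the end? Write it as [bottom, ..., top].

PUSH 6   -> [6]
POP      -> []
PUSH 0   -> [0]
DUP      -> [0, 0]
MUL      -> [0]
PUSH 10  -> [0, 10]
SUB      -> [-10]
PUSH -26 -> [-10, -26]
SWAP     -> [-26, -10]
STORE 2  -> [-26]
PUSH 3   -> [-26, 3]
SUB      -> [-29]
LOAD 2   -> [-29, -10]
SUB      -> [-19]
PUSH -3  -> [-19, -3]
OVER     -> [-19, -3, -19]
ADD      -> [-19, -22]
LOAD 2   -> [-19, -22, -10]
LOAD 2   -> [-19, -22, -10, -10]
SWAP     -> [-19, -22, -10, -10]
SWAP     -> [-19, -22, -10, -10]

[-19, -22, -10, -10]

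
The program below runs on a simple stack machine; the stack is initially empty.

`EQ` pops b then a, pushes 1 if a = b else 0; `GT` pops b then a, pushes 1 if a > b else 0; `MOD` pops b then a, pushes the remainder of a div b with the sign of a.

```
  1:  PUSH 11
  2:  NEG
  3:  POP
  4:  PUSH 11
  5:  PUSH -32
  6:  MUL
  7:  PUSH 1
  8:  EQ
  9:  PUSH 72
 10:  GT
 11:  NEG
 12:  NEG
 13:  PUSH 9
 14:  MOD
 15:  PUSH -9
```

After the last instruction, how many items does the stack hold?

PUSH 11   11
NEG       -11
POP       (empty)
PUSH 11   11
PUSH -32  11 -32
MUL       -352
PUSH 1    -352 1
EQ        0
PUSH 72   0 72
GT        0
NEG       0
NEG       0
PUSH 9    0 9
MOD       0
PUSH -9   0 -9

2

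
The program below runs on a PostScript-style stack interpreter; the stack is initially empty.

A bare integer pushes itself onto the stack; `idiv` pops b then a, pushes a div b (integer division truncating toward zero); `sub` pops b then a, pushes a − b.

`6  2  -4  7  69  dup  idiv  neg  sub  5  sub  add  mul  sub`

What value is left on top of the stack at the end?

6    → 6
2    → 6 2
-4   → 6 2 -4
7    → 6 2 -4 7
69   → 6 2 -4 7 69
dup  → 6 2 -4 7 69 69
idiv → 6 2 -4 7 1
neg  → 6 2 -4 7 -1
sub  → 6 2 -4 8
5    → 6 2 -4 8 5
sub  → 6 2 -4 3
add  → 6 2 -1
mul  → 6 -2
sub  → 8

8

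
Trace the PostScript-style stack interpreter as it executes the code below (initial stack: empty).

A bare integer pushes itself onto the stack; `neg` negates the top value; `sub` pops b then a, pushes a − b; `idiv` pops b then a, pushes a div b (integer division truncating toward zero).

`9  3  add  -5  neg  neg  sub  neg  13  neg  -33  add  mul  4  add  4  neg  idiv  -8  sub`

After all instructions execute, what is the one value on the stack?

9    -> [9]
3    -> [9, 3]
add  -> [12]
-5   -> [12, -5]
neg  -> [12, 5]
neg  -> [12, -5]
sub  -> [17]
neg  -> [-17]
13   -> [-17, 13]
neg  -> [-17, -13]
-33  -> [-17, -13, -33]
add  -> [-17, -46]
mul  -> [782]
4    -> [782, 4]
add  -> [786]
4    -> [786, 4]
neg  -> [786, -4]
idiv -> [-196]
-8   -> [-196, -8]
sub  -> [-188]

-188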